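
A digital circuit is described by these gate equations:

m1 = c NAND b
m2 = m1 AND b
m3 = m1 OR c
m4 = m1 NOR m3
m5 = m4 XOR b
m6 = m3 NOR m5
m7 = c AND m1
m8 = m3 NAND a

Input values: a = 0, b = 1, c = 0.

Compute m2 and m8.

m1 = c NAND b = 0 NAND 1 = 1
m2 = m1 AND b = 1 AND 1 = 1
m3 = m1 OR c = 1 OR 0 = 1
m8 = m3 NAND a = 1 NAND 0 = 1

m2 = 1, m8 = 1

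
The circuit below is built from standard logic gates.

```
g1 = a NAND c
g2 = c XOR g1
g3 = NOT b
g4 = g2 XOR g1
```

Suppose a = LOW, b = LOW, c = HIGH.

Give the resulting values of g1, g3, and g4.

g1 = HIGH; g3 = HIGH; g4 = HIGH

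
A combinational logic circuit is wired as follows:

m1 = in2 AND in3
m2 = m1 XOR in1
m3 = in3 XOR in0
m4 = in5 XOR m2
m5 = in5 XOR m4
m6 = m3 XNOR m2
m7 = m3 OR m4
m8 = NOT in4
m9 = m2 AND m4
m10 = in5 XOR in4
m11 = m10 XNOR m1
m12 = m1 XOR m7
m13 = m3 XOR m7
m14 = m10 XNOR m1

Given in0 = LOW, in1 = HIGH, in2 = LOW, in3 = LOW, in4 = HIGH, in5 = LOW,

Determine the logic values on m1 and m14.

m1 = LOW; m14 = LOW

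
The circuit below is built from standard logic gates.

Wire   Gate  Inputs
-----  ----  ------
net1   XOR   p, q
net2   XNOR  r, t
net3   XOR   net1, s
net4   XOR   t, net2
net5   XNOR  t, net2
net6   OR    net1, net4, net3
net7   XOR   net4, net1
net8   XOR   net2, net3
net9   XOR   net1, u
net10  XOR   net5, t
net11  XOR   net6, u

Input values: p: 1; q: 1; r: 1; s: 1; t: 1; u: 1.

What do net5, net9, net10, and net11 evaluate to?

net1 = p XOR q = 1 XOR 1 = 0
net2 = r XNOR t = 1 XNOR 1 = 1
net3 = net1 XOR s = 0 XOR 1 = 1
net4 = t XOR net2 = 1 XOR 1 = 0
net5 = t XNOR net2 = 1 XNOR 1 = 1
net6 = net1 OR net4 OR net3 = 0 OR 0 OR 1 = 1
net9 = net1 XOR u = 0 XOR 1 = 1
net10 = net5 XOR t = 1 XOR 1 = 0
net11 = net6 XOR u = 1 XOR 1 = 0

net5 = 1, net9 = 1, net10 = 0, net11 = 0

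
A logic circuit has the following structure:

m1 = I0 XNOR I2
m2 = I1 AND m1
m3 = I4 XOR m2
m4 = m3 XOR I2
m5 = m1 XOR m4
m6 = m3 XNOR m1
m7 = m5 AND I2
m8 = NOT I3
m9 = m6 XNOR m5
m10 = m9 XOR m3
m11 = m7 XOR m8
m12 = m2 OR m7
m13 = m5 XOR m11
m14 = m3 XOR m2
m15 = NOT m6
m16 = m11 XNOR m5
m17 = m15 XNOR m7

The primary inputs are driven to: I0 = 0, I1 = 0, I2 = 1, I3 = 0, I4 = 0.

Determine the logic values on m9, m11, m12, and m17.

m9 = 1; m11 = 0; m12 = 1; m17 = 0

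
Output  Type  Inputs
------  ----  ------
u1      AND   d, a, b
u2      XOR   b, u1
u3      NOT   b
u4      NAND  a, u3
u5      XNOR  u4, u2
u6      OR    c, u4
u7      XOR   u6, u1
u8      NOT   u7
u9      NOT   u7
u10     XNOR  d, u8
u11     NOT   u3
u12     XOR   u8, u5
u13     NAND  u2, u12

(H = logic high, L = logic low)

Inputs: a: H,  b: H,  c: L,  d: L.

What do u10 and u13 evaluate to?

u10 = H  u13 = L

u1 = d AND a AND b = L AND H AND H = L
u2 = b XOR u1 = H XOR L = H
u3 = NOT b = NOT H = L
u4 = a NAND u3 = H NAND L = H
u5 = u4 XNOR u2 = H XNOR H = H
u6 = c OR u4 = L OR H = H
u7 = u6 XOR u1 = H XOR L = H
u8 = NOT u7 = NOT H = L
u10 = d XNOR u8 = L XNOR L = H
u12 = u8 XOR u5 = L XOR H = H
u13 = u2 NAND u12 = H NAND H = L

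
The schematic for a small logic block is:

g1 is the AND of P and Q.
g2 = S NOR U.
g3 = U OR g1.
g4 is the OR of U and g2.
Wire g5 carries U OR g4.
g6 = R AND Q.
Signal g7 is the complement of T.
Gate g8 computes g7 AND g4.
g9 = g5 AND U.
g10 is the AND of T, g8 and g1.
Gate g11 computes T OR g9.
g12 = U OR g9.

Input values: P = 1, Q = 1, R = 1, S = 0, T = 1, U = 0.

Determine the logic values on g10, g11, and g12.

g1 = P AND Q = 1 AND 1 = 1
g2 = S NOR U = 0 NOR 0 = 1
g4 = U OR g2 = 0 OR 1 = 1
g5 = U OR g4 = 0 OR 1 = 1
g7 = NOT T = NOT 1 = 0
g8 = g7 AND g4 = 0 AND 1 = 0
g9 = g5 AND U = 1 AND 0 = 0
g10 = T AND g8 AND g1 = 1 AND 0 AND 1 = 0
g11 = T OR g9 = 1 OR 0 = 1
g12 = U OR g9 = 0 OR 0 = 0

g10 = 0  g11 = 1  g12 = 0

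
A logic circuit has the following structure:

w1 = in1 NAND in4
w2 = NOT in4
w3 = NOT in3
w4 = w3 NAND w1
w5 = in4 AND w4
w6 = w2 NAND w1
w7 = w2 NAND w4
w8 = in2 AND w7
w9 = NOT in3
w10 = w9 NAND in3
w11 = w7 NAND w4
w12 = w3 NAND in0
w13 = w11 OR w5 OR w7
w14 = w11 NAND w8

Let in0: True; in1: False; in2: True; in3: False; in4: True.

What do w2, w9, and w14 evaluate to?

w2 = False, w9 = True, w14 = False

w1 = in1 NAND in4 = False NAND True = True
w2 = NOT in4 = NOT True = False
w3 = NOT in3 = NOT False = True
w4 = w3 NAND w1 = True NAND True = False
w7 = w2 NAND w4 = False NAND False = True
w8 = in2 AND w7 = True AND True = True
w9 = NOT in3 = NOT False = True
w11 = w7 NAND w4 = True NAND False = True
w14 = w11 NAND w8 = True NAND True = False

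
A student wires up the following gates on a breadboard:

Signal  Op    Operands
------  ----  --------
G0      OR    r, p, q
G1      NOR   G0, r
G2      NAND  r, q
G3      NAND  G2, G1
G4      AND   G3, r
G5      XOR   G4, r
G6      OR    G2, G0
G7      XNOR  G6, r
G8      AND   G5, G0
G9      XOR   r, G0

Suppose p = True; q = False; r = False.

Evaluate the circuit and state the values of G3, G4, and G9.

G0 = r OR p OR q = False OR True OR False = True
G1 = G0 NOR r = True NOR False = False
G2 = r NAND q = False NAND False = True
G3 = G2 NAND G1 = True NAND False = True
G4 = G3 AND r = True AND False = False
G9 = r XOR G0 = False XOR True = True

G3 = True; G4 = False; G9 = True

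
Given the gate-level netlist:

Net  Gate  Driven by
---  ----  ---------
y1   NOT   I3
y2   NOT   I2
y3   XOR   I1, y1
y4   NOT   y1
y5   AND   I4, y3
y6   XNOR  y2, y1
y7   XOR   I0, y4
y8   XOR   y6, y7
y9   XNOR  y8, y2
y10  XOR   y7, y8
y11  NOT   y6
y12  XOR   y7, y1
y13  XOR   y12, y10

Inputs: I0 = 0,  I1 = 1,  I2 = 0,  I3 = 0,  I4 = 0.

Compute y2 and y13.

y2 = 1; y13 = 0

y1 = NOT I3 = NOT 0 = 1
y2 = NOT I2 = NOT 0 = 1
y4 = NOT y1 = NOT 1 = 0
y6 = y2 XNOR y1 = 1 XNOR 1 = 1
y7 = I0 XOR y4 = 0 XOR 0 = 0
y8 = y6 XOR y7 = 1 XOR 0 = 1
y10 = y7 XOR y8 = 0 XOR 1 = 1
y12 = y7 XOR y1 = 0 XOR 1 = 1
y13 = y12 XOR y10 = 1 XOR 1 = 0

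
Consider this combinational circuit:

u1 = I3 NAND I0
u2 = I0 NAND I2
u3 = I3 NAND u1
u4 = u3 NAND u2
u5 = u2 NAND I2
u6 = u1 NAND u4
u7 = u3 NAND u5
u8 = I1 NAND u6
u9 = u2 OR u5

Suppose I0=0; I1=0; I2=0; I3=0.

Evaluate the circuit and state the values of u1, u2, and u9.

u1 = 1, u2 = 1, u9 = 1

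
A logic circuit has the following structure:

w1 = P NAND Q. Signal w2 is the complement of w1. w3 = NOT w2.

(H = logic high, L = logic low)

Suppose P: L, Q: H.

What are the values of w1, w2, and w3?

w1 = H; w2 = L; w3 = H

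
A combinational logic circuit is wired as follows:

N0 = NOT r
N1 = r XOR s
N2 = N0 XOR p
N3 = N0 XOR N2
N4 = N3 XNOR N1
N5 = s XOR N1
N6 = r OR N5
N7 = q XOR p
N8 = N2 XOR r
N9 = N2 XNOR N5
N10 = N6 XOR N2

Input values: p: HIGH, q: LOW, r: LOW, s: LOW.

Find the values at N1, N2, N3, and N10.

N0 = NOT r = NOT LOW = HIGH
N1 = r XOR s = LOW XOR LOW = LOW
N2 = N0 XOR p = HIGH XOR HIGH = LOW
N3 = N0 XOR N2 = HIGH XOR LOW = HIGH
N5 = s XOR N1 = LOW XOR LOW = LOW
N6 = r OR N5 = LOW OR LOW = LOW
N10 = N6 XOR N2 = LOW XOR LOW = LOW

N1 = LOW; N2 = LOW; N3 = HIGH; N10 = LOW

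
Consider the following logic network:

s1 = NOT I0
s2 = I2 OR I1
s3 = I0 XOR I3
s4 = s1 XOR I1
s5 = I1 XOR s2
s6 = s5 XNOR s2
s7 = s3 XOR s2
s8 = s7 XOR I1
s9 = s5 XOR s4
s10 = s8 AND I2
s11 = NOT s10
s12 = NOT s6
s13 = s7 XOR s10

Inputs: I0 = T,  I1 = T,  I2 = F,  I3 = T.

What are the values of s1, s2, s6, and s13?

s1 = NOT I0 = NOT T = F
s2 = I2 OR I1 = F OR T = T
s3 = I0 XOR I3 = T XOR T = F
s5 = I1 XOR s2 = T XOR T = F
s6 = s5 XNOR s2 = F XNOR T = F
s7 = s3 XOR s2 = F XOR T = T
s8 = s7 XOR I1 = T XOR T = F
s10 = s8 AND I2 = F AND F = F
s13 = s7 XOR s10 = T XOR F = T

s1 = F  s2 = T  s6 = F  s13 = T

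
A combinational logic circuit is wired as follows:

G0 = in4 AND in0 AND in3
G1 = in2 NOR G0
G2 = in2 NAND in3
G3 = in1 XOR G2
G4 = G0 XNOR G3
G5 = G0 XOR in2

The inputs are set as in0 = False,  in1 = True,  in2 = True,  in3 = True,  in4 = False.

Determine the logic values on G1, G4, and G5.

G1 = False, G4 = False, G5 = True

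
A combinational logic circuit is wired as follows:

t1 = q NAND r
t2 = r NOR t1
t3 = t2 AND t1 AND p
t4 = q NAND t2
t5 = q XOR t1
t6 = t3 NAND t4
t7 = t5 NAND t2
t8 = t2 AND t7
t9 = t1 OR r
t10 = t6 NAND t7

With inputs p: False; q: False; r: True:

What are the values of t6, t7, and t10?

t6 = True, t7 = True, t10 = False

t1 = q NAND r = False NAND True = True
t2 = r NOR t1 = True NOR True = False
t3 = t2 AND t1 AND p = False AND True AND False = False
t4 = q NAND t2 = False NAND False = True
t5 = q XOR t1 = False XOR True = True
t6 = t3 NAND t4 = False NAND True = True
t7 = t5 NAND t2 = True NAND False = True
t10 = t6 NAND t7 = True NAND True = False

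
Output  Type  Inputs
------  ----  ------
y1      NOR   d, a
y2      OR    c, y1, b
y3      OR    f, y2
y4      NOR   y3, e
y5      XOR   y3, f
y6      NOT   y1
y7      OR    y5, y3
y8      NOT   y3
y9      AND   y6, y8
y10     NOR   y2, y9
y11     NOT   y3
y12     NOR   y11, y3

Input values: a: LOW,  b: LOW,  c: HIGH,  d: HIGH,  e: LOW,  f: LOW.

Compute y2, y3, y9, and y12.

y2 = HIGH  y3 = HIGH  y9 = LOW  y12 = LOW

y1 = d NOR a = HIGH NOR LOW = LOW
y2 = c OR y1 OR b = HIGH OR LOW OR LOW = HIGH
y3 = f OR y2 = LOW OR HIGH = HIGH
y6 = NOT y1 = NOT LOW = HIGH
y8 = NOT y3 = NOT HIGH = LOW
y9 = y6 AND y8 = HIGH AND LOW = LOW
y11 = NOT y3 = NOT HIGH = LOW
y12 = y11 NOR y3 = LOW NOR HIGH = LOW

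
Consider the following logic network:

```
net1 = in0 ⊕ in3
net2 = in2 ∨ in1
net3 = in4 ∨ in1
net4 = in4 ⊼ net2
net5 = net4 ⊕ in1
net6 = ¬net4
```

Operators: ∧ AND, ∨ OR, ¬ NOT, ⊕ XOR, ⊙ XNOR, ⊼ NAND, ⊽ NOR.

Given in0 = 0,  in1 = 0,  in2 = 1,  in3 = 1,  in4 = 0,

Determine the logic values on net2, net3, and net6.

net2 = in2 OR in1 = 1 OR 0 = 1
net3 = in4 OR in1 = 0 OR 0 = 0
net4 = in4 NAND net2 = 0 NAND 1 = 1
net6 = NOT net4 = NOT 1 = 0

net2 = 1, net3 = 0, net6 = 0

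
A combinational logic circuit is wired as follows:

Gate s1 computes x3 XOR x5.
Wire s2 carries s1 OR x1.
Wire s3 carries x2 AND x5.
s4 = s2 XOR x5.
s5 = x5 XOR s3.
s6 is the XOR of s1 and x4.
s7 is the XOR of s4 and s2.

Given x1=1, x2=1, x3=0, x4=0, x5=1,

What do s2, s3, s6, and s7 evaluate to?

s2 = 1  s3 = 1  s6 = 1  s7 = 1

s1 = x3 XOR x5 = 0 XOR 1 = 1
s2 = s1 OR x1 = 1 OR 1 = 1
s3 = x2 AND x5 = 1 AND 1 = 1
s4 = s2 XOR x5 = 1 XOR 1 = 0
s6 = s1 XOR x4 = 1 XOR 0 = 1
s7 = s4 XOR s2 = 0 XOR 1 = 1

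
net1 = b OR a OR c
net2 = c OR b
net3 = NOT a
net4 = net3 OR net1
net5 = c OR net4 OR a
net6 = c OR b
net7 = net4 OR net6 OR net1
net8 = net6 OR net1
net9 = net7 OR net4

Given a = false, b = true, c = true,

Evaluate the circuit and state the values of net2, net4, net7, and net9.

net1 = b OR a OR c = true OR false OR true = true
net2 = c OR b = true OR true = true
net3 = NOT a = NOT false = true
net4 = net3 OR net1 = true OR true = true
net6 = c OR b = true OR true = true
net7 = net4 OR net6 OR net1 = true OR true OR true = true
net9 = net7 OR net4 = true OR true = true

net2 = true  net4 = true  net7 = true  net9 = true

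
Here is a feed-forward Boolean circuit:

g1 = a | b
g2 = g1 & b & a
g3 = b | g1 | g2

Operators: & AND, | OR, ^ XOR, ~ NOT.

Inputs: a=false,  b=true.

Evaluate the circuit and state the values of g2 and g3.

g2 = false; g3 = true

g1 = a OR b = false OR true = true
g2 = g1 AND b AND a = true AND true AND false = false
g3 = b OR g1 OR g2 = true OR true OR false = true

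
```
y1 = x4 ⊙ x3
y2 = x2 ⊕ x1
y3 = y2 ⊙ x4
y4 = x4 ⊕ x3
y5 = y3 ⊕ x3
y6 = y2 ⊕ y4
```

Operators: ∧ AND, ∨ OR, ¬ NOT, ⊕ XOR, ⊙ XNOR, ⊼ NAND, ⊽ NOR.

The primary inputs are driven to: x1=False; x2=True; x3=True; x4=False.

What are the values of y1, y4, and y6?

y1 = x4 XNOR x3 = False XNOR True = False
y2 = x2 XOR x1 = True XOR False = True
y4 = x4 XOR x3 = False XOR True = True
y6 = y2 XOR y4 = True XOR True = False

y1 = False, y4 = True, y6 = False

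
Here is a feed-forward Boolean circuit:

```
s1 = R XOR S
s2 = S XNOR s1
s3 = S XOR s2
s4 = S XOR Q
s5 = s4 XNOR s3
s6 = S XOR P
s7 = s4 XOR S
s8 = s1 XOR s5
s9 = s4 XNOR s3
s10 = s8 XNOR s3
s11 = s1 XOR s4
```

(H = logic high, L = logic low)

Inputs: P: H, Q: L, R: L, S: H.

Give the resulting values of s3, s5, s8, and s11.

s3 = L, s5 = L, s8 = H, s11 = L

s1 = R XOR S = L XOR H = H
s2 = S XNOR s1 = H XNOR H = H
s3 = S XOR s2 = H XOR H = L
s4 = S XOR Q = H XOR L = H
s5 = s4 XNOR s3 = H XNOR L = L
s8 = s1 XOR s5 = H XOR L = H
s11 = s1 XOR s4 = H XOR H = L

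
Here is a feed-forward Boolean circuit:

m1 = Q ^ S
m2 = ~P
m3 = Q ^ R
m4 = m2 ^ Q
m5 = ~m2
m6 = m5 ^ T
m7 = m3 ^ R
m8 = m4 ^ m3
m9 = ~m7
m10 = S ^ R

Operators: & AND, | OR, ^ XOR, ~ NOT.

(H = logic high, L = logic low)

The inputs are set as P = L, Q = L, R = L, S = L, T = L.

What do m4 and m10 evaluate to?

m2 = NOT P = NOT L = H
m4 = m2 XOR Q = H XOR L = H
m10 = S XOR R = L XOR L = L

m4 = H, m10 = L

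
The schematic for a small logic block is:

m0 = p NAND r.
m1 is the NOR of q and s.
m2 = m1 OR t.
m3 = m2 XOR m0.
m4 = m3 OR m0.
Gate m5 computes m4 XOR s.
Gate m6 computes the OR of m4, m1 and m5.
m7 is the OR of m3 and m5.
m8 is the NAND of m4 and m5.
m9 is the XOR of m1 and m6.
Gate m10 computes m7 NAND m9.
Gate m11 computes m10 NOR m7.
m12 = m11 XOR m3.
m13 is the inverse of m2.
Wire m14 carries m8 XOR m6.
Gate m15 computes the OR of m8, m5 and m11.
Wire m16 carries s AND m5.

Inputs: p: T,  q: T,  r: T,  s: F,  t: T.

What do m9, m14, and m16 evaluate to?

m9 = T, m14 = T, m16 = F

m0 = p NAND r = T NAND T = F
m1 = q NOR s = T NOR F = F
m2 = m1 OR t = F OR T = T
m3 = m2 XOR m0 = T XOR F = T
m4 = m3 OR m0 = T OR F = T
m5 = m4 XOR s = T XOR F = T
m6 = m4 OR m1 OR m5 = T OR F OR T = T
m8 = m4 NAND m5 = T NAND T = F
m9 = m1 XOR m6 = F XOR T = T
m14 = m8 XOR m6 = F XOR T = T
m16 = s AND m5 = F AND T = F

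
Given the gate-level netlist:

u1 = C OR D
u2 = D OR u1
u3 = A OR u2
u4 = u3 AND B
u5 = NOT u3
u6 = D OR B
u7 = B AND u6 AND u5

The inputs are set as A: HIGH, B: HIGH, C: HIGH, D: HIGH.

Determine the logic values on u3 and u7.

u3 = HIGH, u7 = LOW

u1 = C OR D = HIGH OR HIGH = HIGH
u2 = D OR u1 = HIGH OR HIGH = HIGH
u3 = A OR u2 = HIGH OR HIGH = HIGH
u5 = NOT u3 = NOT HIGH = LOW
u6 = D OR B = HIGH OR HIGH = HIGH
u7 = B AND u6 AND u5 = HIGH AND HIGH AND LOW = LOW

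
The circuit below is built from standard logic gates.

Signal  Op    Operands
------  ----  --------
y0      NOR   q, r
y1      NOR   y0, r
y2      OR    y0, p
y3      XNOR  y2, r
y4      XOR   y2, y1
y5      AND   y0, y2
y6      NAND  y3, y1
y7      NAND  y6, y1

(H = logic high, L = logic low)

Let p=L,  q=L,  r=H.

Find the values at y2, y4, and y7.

y2 = L  y4 = L  y7 = H

y0 = q NOR r = L NOR H = L
y1 = y0 NOR r = L NOR H = L
y2 = y0 OR p = L OR L = L
y3 = y2 XNOR r = L XNOR H = L
y4 = y2 XOR y1 = L XOR L = L
y6 = y3 NAND y1 = L NAND L = H
y7 = y6 NAND y1 = H NAND L = H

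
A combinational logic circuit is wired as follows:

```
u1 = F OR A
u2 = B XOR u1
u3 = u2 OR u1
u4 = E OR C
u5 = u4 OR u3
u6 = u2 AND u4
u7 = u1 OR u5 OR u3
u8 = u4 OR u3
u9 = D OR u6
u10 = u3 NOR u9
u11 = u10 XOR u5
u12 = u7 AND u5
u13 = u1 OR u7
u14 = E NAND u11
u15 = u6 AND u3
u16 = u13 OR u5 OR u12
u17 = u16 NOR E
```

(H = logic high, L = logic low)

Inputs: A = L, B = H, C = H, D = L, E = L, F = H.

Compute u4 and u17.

u4 = H; u17 = L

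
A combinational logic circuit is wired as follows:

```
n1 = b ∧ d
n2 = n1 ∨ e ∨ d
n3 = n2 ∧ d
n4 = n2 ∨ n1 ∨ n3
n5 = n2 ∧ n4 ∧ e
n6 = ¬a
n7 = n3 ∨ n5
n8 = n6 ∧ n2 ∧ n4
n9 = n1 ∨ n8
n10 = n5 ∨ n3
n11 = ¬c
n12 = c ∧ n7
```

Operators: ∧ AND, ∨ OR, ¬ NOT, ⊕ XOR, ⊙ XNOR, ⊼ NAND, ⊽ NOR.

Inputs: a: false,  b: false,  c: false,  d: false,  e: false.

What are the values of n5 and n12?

n5 = false, n12 = false

n1 = b AND d = false AND false = false
n2 = n1 OR e OR d = false OR false OR false = false
n3 = n2 AND d = false AND false = false
n4 = n2 OR n1 OR n3 = false OR false OR false = false
n5 = n2 AND n4 AND e = false AND false AND false = false
n7 = n3 OR n5 = false OR false = false
n12 = c AND n7 = false AND false = false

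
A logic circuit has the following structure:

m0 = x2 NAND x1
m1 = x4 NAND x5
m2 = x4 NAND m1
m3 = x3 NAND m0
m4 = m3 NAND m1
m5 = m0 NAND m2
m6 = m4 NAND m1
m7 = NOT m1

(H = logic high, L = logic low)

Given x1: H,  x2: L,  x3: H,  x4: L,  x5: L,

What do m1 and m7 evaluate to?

m1 = x4 NAND x5 = L NAND L = H
m7 = NOT m1 = NOT H = L

m1 = H; m7 = L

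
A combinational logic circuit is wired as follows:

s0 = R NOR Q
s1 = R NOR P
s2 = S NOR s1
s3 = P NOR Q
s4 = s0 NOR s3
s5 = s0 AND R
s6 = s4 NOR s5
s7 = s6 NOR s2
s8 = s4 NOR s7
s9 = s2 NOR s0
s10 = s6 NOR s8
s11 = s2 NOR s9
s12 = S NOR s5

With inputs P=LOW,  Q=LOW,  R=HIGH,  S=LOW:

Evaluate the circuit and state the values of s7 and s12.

s0 = R NOR Q = HIGH NOR LOW = LOW
s1 = R NOR P = HIGH NOR LOW = LOW
s2 = S NOR s1 = LOW NOR LOW = HIGH
s3 = P NOR Q = LOW NOR LOW = HIGH
s4 = s0 NOR s3 = LOW NOR HIGH = LOW
s5 = s0 AND R = LOW AND HIGH = LOW
s6 = s4 NOR s5 = LOW NOR LOW = HIGH
s7 = s6 NOR s2 = HIGH NOR HIGH = LOW
s12 = S NOR s5 = LOW NOR LOW = HIGH

s7 = LOW  s12 = HIGH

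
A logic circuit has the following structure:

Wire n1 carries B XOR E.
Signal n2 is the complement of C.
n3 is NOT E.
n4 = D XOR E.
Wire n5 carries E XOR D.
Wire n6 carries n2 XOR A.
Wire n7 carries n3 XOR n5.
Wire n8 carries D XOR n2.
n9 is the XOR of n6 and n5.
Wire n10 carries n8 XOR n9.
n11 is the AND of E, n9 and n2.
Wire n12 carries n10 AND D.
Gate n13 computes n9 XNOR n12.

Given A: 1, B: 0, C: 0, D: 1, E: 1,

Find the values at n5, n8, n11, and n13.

n2 = NOT C = NOT 0 = 1
n5 = E XOR D = 1 XOR 1 = 0
n6 = n2 XOR A = 1 XOR 1 = 0
n8 = D XOR n2 = 1 XOR 1 = 0
n9 = n6 XOR n5 = 0 XOR 0 = 0
n10 = n8 XOR n9 = 0 XOR 0 = 0
n11 = E AND n9 AND n2 = 1 AND 0 AND 1 = 0
n12 = n10 AND D = 0 AND 1 = 0
n13 = n9 XNOR n12 = 0 XNOR 0 = 1

n5 = 0, n8 = 0, n11 = 0, n13 = 1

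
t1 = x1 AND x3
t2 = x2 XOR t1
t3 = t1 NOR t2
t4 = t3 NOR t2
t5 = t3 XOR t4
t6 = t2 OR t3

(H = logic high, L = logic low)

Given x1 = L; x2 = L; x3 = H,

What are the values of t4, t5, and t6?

t4 = L, t5 = H, t6 = H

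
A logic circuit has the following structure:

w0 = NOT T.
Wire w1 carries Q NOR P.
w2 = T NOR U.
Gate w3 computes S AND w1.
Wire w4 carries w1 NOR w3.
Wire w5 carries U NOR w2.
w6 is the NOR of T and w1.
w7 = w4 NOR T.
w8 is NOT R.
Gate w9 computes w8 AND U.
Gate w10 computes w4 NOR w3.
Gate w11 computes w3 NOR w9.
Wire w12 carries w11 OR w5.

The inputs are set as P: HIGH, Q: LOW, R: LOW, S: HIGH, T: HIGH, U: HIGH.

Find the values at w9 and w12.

w9 = HIGH, w12 = LOW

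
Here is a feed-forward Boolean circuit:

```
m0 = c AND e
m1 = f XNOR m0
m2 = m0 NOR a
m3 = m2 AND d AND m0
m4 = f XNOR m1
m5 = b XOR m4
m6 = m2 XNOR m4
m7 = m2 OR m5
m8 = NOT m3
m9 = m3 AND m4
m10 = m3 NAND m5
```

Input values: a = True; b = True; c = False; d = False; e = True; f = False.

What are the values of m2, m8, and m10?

m2 = False, m8 = True, m10 = True

m0 = c AND e = False AND True = False
m1 = f XNOR m0 = False XNOR False = True
m2 = m0 NOR a = False NOR True = False
m3 = m2 AND d AND m0 = False AND False AND False = False
m4 = f XNOR m1 = False XNOR True = False
m5 = b XOR m4 = True XOR False = True
m8 = NOT m3 = NOT False = True
m10 = m3 NAND m5 = False NAND True = True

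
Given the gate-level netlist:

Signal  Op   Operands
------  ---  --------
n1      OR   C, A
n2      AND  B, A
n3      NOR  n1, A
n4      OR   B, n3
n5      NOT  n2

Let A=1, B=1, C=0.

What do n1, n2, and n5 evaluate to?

n1 = 1, n2 = 1, n5 = 0

n1 = C OR A = 0 OR 1 = 1
n2 = B AND A = 1 AND 1 = 1
n5 = NOT n2 = NOT 1 = 0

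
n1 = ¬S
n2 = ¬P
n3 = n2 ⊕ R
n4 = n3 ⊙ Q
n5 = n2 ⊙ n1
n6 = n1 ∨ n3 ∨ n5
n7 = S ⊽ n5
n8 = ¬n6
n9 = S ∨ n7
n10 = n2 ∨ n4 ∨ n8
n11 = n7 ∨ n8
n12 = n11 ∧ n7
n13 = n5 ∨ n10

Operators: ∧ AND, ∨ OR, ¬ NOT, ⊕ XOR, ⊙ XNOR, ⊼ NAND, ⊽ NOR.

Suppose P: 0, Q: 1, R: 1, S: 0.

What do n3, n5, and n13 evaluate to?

n3 = 0, n5 = 1, n13 = 1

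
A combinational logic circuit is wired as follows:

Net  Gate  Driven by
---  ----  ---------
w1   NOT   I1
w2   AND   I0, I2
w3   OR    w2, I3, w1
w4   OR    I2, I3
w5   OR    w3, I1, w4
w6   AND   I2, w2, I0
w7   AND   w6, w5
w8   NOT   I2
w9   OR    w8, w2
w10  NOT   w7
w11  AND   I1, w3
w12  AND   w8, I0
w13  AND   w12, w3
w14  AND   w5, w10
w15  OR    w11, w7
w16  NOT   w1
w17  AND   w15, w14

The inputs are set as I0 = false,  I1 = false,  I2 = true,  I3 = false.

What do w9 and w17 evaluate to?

w1 = NOT I1 = NOT false = true
w2 = I0 AND I2 = false AND true = false
w3 = w2 OR I3 OR w1 = false OR false OR true = true
w4 = I2 OR I3 = true OR false = true
w5 = w3 OR I1 OR w4 = true OR false OR true = true
w6 = I2 AND w2 AND I0 = true AND false AND false = false
w7 = w6 AND w5 = false AND true = false
w8 = NOT I2 = NOT true = false
w9 = w8 OR w2 = false OR false = false
w10 = NOT w7 = NOT false = true
w11 = I1 AND w3 = false AND true = false
w14 = w5 AND w10 = true AND true = true
w15 = w11 OR w7 = false OR false = false
w17 = w15 AND w14 = false AND true = false

w9 = false, w17 = false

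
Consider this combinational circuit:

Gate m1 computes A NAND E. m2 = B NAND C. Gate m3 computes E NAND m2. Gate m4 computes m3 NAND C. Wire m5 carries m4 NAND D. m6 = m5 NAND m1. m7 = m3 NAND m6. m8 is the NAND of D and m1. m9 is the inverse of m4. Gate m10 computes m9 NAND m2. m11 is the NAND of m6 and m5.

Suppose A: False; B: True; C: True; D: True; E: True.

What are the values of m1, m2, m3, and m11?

m1 = True, m2 = False, m3 = True, m11 = True

m1 = A NAND E = False NAND True = True
m2 = B NAND C = True NAND True = False
m3 = E NAND m2 = True NAND False = True
m4 = m3 NAND C = True NAND True = False
m5 = m4 NAND D = False NAND True = True
m6 = m5 NAND m1 = True NAND True = False
m11 = m6 NAND m5 = False NAND True = True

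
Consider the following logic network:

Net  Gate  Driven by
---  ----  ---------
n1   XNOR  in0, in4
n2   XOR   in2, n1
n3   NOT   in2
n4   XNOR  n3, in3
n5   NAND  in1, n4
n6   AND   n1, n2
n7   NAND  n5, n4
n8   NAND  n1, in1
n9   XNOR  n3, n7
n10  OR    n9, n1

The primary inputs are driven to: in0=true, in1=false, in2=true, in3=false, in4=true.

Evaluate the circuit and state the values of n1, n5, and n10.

n1 = true, n5 = true, n10 = true

n1 = in0 XNOR in4 = true XNOR true = true
n3 = NOT in2 = NOT true = false
n4 = n3 XNOR in3 = false XNOR false = true
n5 = in1 NAND n4 = false NAND true = true
n7 = n5 NAND n4 = true NAND true = false
n9 = n3 XNOR n7 = false XNOR false = true
n10 = n9 OR n1 = true OR true = true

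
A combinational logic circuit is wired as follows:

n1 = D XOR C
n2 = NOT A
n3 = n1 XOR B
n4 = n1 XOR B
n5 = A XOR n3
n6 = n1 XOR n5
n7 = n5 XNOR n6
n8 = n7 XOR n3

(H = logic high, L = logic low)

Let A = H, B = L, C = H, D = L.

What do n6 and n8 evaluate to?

n1 = D XOR C = L XOR H = H
n3 = n1 XOR B = H XOR L = H
n5 = A XOR n3 = H XOR H = L
n6 = n1 XOR n5 = H XOR L = H
n7 = n5 XNOR n6 = L XNOR H = L
n8 = n7 XOR n3 = L XOR H = H

n6 = H; n8 = H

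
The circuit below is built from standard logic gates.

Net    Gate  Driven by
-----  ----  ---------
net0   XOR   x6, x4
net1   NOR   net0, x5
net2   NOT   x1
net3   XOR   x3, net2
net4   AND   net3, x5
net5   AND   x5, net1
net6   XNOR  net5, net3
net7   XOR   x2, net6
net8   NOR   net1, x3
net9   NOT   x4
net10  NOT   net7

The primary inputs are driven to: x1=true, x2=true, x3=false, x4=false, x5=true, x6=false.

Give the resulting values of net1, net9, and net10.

net0 = x6 XOR x4 = false XOR false = false
net1 = net0 NOR x5 = false NOR true = false
net2 = NOT x1 = NOT true = false
net3 = x3 XOR net2 = false XOR false = false
net5 = x5 AND net1 = true AND false = false
net6 = net5 XNOR net3 = false XNOR false = true
net7 = x2 XOR net6 = true XOR true = false
net9 = NOT x4 = NOT false = true
net10 = NOT net7 = NOT false = true

net1 = false; net9 = true; net10 = true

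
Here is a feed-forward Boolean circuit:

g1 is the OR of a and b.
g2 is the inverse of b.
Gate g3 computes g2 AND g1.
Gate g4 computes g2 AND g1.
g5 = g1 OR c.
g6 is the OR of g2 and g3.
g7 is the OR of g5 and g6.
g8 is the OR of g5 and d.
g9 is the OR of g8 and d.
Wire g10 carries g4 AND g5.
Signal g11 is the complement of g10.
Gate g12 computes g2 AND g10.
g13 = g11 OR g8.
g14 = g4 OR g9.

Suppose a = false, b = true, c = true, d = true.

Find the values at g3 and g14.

g3 = false  g14 = true

g1 = a OR b = false OR true = true
g2 = NOT b = NOT true = false
g3 = g2 AND g1 = false AND true = false
g4 = g2 AND g1 = false AND true = false
g5 = g1 OR c = true OR true = true
g8 = g5 OR d = true OR true = true
g9 = g8 OR d = true OR true = true
g14 = g4 OR g9 = false OR true = true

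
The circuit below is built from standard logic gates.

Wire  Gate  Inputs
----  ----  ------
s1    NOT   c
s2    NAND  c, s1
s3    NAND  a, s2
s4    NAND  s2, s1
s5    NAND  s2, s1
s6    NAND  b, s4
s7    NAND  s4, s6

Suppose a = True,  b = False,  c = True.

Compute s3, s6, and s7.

s3 = False; s6 = True; s7 = False

s1 = NOT c = NOT True = False
s2 = c NAND s1 = True NAND False = True
s3 = a NAND s2 = True NAND True = False
s4 = s2 NAND s1 = True NAND False = True
s6 = b NAND s4 = False NAND True = True
s7 = s4 NAND s6 = True NAND True = False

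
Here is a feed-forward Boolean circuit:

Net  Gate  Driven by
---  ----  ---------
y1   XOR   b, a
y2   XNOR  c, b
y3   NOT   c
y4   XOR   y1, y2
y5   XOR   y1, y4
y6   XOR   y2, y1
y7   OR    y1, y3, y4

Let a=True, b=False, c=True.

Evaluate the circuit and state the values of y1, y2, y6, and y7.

y1 = True; y2 = False; y6 = True; y7 = True

y1 = b XOR a = False XOR True = True
y2 = c XNOR b = True XNOR False = False
y3 = NOT c = NOT True = False
y4 = y1 XOR y2 = True XOR False = True
y6 = y2 XOR y1 = False XOR True = True
y7 = y1 OR y3 OR y4 = True OR False OR True = True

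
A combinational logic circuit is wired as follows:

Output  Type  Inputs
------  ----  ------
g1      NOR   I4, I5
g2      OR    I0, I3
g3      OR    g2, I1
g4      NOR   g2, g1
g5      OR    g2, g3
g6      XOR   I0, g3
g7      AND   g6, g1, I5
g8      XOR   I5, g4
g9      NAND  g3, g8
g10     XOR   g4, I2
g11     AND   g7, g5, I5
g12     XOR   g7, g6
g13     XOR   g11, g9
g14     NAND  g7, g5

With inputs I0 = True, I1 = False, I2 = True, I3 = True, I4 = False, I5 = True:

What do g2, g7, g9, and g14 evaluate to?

g1 = I4 NOR I5 = False NOR True = False
g2 = I0 OR I3 = True OR True = True
g3 = g2 OR I1 = True OR False = True
g4 = g2 NOR g1 = True NOR False = False
g5 = g2 OR g3 = True OR True = True
g6 = I0 XOR g3 = True XOR True = False
g7 = g6 AND g1 AND I5 = False AND False AND True = False
g8 = I5 XOR g4 = True XOR False = True
g9 = g3 NAND g8 = True NAND True = False
g14 = g7 NAND g5 = False NAND True = True

g2 = True, g7 = False, g9 = False, g14 = True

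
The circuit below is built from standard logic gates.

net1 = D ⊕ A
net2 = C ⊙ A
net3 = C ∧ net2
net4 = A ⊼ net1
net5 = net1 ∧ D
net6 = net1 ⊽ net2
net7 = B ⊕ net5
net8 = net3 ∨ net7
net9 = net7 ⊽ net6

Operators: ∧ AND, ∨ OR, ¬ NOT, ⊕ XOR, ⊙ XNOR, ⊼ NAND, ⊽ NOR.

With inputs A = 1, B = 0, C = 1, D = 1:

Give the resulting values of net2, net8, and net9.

net2 = 1, net8 = 1, net9 = 1

net1 = D XOR A = 1 XOR 1 = 0
net2 = C XNOR A = 1 XNOR 1 = 1
net3 = C AND net2 = 1 AND 1 = 1
net5 = net1 AND D = 0 AND 1 = 0
net6 = net1 NOR net2 = 0 NOR 1 = 0
net7 = B XOR net5 = 0 XOR 0 = 0
net8 = net3 OR net7 = 1 OR 0 = 1
net9 = net7 NOR net6 = 0 NOR 0 = 1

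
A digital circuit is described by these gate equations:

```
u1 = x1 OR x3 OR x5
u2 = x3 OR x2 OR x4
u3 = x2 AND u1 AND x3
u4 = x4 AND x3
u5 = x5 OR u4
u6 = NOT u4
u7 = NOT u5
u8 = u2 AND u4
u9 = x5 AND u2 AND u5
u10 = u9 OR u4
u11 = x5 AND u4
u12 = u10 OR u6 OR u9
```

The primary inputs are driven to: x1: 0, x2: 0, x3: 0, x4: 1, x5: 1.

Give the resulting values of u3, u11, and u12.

u3 = 0, u11 = 0, u12 = 1

u1 = x1 OR x3 OR x5 = 0 OR 0 OR 1 = 1
u2 = x3 OR x2 OR x4 = 0 OR 0 OR 1 = 1
u3 = x2 AND u1 AND x3 = 0 AND 1 AND 0 = 0
u4 = x4 AND x3 = 1 AND 0 = 0
u5 = x5 OR u4 = 1 OR 0 = 1
u6 = NOT u4 = NOT 0 = 1
u9 = x5 AND u2 AND u5 = 1 AND 1 AND 1 = 1
u10 = u9 OR u4 = 1 OR 0 = 1
u11 = x5 AND u4 = 1 AND 0 = 0
u12 = u10 OR u6 OR u9 = 1 OR 1 OR 1 = 1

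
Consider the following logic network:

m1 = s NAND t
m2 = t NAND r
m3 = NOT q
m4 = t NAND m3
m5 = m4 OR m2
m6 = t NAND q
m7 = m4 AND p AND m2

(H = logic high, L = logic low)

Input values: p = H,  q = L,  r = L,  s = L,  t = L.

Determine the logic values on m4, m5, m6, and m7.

m2 = t NAND r = L NAND L = H
m3 = NOT q = NOT L = H
m4 = t NAND m3 = L NAND H = H
m5 = m4 OR m2 = H OR H = H
m6 = t NAND q = L NAND L = H
m7 = m4 AND p AND m2 = H AND H AND H = H

m4 = H, m5 = H, m6 = H, m7 = H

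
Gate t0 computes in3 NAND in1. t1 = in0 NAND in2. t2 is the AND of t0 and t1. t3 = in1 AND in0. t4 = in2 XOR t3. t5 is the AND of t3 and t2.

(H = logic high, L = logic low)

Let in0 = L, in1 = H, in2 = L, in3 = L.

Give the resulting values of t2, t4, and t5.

t2 = H  t4 = L  t5 = L

t0 = in3 NAND in1 = L NAND H = H
t1 = in0 NAND in2 = L NAND L = H
t2 = t0 AND t1 = H AND H = H
t3 = in1 AND in0 = H AND L = L
t4 = in2 XOR t3 = L XOR L = L
t5 = t3 AND t2 = L AND H = L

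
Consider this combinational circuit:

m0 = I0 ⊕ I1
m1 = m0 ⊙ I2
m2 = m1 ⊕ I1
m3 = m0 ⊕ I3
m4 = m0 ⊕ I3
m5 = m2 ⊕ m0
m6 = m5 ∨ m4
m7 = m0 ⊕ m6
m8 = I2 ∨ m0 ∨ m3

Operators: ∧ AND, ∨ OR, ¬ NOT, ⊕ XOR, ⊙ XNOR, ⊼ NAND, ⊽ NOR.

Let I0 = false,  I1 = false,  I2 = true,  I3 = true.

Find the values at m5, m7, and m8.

m0 = I0 XOR I1 = false XOR false = false
m1 = m0 XNOR I2 = false XNOR true = false
m2 = m1 XOR I1 = false XOR false = false
m3 = m0 XOR I3 = false XOR true = true
m4 = m0 XOR I3 = false XOR true = true
m5 = m2 XOR m0 = false XOR false = false
m6 = m5 OR m4 = false OR true = true
m7 = m0 XOR m6 = false XOR true = true
m8 = I2 OR m0 OR m3 = true OR false OR true = true

m5 = false; m7 = true; m8 = true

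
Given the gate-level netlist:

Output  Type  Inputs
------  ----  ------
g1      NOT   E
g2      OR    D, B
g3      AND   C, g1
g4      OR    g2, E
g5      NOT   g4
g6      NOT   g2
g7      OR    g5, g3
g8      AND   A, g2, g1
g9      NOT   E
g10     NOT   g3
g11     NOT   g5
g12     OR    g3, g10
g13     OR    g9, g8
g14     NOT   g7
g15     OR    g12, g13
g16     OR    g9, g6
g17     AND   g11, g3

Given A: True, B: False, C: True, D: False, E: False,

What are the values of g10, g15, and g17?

g1 = NOT E = NOT False = True
g2 = D OR B = False OR False = False
g3 = C AND g1 = True AND True = True
g4 = g2 OR E = False OR False = False
g5 = NOT g4 = NOT False = True
g8 = A AND g2 AND g1 = True AND False AND True = False
g9 = NOT E = NOT False = True
g10 = NOT g3 = NOT True = False
g11 = NOT g5 = NOT True = False
g12 = g3 OR g10 = True OR False = True
g13 = g9 OR g8 = True OR False = True
g15 = g12 OR g13 = True OR True = True
g17 = g11 AND g3 = False AND True = False

g10 = False  g15 = True  g17 = False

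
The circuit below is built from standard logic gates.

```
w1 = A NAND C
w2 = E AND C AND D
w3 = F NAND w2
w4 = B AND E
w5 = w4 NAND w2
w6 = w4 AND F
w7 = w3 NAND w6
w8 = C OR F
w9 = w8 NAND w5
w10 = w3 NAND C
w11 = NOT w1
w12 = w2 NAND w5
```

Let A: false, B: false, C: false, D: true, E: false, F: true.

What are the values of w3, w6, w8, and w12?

w3 = true, w6 = false, w8 = true, w12 = true

w2 = E AND C AND D = false AND false AND true = false
w3 = F NAND w2 = true NAND false = true
w4 = B AND E = false AND false = false
w5 = w4 NAND w2 = false NAND false = true
w6 = w4 AND F = false AND true = false
w8 = C OR F = false OR true = true
w12 = w2 NAND w5 = false NAND true = true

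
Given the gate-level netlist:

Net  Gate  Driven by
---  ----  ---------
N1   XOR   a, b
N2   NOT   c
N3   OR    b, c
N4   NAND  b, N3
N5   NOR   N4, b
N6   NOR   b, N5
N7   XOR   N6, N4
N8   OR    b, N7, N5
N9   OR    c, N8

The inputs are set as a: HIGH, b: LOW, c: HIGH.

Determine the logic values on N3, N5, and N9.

N3 = HIGH, N5 = LOW, N9 = HIGH

N3 = b OR c = LOW OR HIGH = HIGH
N4 = b NAND N3 = LOW NAND HIGH = HIGH
N5 = N4 NOR b = HIGH NOR LOW = LOW
N6 = b NOR N5 = LOW NOR LOW = HIGH
N7 = N6 XOR N4 = HIGH XOR HIGH = LOW
N8 = b OR N7 OR N5 = LOW OR LOW OR LOW = LOW
N9 = c OR N8 = HIGH OR LOW = HIGH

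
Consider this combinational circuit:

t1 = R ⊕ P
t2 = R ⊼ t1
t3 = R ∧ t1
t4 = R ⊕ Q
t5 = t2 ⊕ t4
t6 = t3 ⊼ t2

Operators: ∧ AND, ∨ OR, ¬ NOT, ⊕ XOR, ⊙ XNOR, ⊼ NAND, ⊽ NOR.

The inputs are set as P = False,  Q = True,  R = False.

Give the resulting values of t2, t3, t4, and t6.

t1 = R XOR P = False XOR False = False
t2 = R NAND t1 = False NAND False = True
t3 = R AND t1 = False AND False = False
t4 = R XOR Q = False XOR True = True
t6 = t3 NAND t2 = False NAND True = True

t2 = True, t3 = False, t4 = True, t6 = True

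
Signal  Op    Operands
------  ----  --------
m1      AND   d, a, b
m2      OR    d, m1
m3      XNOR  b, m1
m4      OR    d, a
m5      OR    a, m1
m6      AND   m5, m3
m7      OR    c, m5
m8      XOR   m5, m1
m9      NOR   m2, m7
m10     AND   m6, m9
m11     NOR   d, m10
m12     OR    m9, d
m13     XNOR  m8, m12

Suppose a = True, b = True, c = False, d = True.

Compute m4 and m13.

m1 = d AND a AND b = True AND True AND True = True
m2 = d OR m1 = True OR True = True
m4 = d OR a = True OR True = True
m5 = a OR m1 = True OR True = True
m7 = c OR m5 = False OR True = True
m8 = m5 XOR m1 = True XOR True = False
m9 = m2 NOR m7 = True NOR True = False
m12 = m9 OR d = False OR True = True
m13 = m8 XNOR m12 = False XNOR True = False

m4 = True, m13 = False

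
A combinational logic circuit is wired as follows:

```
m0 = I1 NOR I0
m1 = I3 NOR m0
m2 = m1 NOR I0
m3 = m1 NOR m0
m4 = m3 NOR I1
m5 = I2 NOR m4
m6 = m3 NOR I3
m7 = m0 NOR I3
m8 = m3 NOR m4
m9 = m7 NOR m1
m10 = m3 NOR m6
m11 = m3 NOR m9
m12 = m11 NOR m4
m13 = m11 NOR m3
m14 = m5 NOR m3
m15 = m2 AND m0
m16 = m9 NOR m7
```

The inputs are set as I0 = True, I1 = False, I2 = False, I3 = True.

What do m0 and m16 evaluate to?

m0 = False  m16 = False

m0 = I1 NOR I0 = False NOR True = False
m1 = I3 NOR m0 = True NOR False = False
m7 = m0 NOR I3 = False NOR True = False
m9 = m7 NOR m1 = False NOR False = True
m16 = m9 NOR m7 = True NOR False = False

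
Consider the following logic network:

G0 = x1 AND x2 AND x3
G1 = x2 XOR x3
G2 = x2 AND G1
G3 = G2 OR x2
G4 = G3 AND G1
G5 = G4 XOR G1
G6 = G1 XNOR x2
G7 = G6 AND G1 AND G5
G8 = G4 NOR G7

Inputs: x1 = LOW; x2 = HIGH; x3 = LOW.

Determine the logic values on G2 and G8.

G2 = HIGH, G8 = LOW

G1 = x2 XOR x3 = HIGH XOR LOW = HIGH
G2 = x2 AND G1 = HIGH AND HIGH = HIGH
G3 = G2 OR x2 = HIGH OR HIGH = HIGH
G4 = G3 AND G1 = HIGH AND HIGH = HIGH
G5 = G4 XOR G1 = HIGH XOR HIGH = LOW
G6 = G1 XNOR x2 = HIGH XNOR HIGH = HIGH
G7 = G6 AND G1 AND G5 = HIGH AND HIGH AND LOW = LOW
G8 = G4 NOR G7 = HIGH NOR LOW = LOW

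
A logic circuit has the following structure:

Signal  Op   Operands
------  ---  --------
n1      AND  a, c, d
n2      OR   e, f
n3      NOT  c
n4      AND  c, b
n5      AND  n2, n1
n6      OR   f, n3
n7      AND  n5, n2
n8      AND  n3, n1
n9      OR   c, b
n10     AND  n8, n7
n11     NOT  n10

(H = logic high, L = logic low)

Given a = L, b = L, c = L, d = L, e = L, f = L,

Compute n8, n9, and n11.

n8 = L, n9 = L, n11 = H

n1 = a AND c AND d = L AND L AND L = L
n2 = e OR f = L OR L = L
n3 = NOT c = NOT L = H
n5 = n2 AND n1 = L AND L = L
n7 = n5 AND n2 = L AND L = L
n8 = n3 AND n1 = H AND L = L
n9 = c OR b = L OR L = L
n10 = n8 AND n7 = L AND L = L
n11 = NOT n10 = NOT L = H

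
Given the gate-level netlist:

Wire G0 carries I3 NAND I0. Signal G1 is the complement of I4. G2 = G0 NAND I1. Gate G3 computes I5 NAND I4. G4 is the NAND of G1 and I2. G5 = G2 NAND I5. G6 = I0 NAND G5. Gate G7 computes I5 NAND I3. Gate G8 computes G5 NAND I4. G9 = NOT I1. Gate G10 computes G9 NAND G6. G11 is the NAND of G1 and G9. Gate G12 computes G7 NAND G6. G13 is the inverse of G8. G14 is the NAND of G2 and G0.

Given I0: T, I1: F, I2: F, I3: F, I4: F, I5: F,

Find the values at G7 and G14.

G0 = I3 NAND I0 = F NAND T = T
G2 = G0 NAND I1 = T NAND F = T
G7 = I5 NAND I3 = F NAND F = T
G14 = G2 NAND G0 = T NAND T = F

G7 = T; G14 = F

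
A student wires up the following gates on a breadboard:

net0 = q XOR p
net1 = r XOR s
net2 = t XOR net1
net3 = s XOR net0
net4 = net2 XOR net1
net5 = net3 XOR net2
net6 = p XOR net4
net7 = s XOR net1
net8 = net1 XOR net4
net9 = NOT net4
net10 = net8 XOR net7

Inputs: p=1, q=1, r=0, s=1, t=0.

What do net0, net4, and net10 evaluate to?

net0 = 0, net4 = 0, net10 = 1

net0 = q XOR p = 1 XOR 1 = 0
net1 = r XOR s = 0 XOR 1 = 1
net2 = t XOR net1 = 0 XOR 1 = 1
net4 = net2 XOR net1 = 1 XOR 1 = 0
net7 = s XOR net1 = 1 XOR 1 = 0
net8 = net1 XOR net4 = 1 XOR 0 = 1
net10 = net8 XOR net7 = 1 XOR 0 = 1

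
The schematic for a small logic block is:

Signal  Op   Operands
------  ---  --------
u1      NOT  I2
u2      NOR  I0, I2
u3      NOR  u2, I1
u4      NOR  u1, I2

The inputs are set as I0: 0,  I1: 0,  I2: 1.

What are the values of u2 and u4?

u2 = 0, u4 = 0

u1 = NOT I2 = NOT 1 = 0
u2 = I0 NOR I2 = 0 NOR 1 = 0
u4 = u1 NOR I2 = 0 NOR 1 = 0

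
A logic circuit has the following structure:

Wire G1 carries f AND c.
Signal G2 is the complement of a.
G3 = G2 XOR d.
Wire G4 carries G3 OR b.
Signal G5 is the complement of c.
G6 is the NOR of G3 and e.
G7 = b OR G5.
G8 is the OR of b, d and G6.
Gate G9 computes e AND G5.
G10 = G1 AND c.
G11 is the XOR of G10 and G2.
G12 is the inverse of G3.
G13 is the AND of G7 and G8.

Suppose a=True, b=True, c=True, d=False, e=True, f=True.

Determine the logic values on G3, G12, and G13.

G2 = NOT a = NOT True = False
G3 = G2 XOR d = False XOR False = False
G5 = NOT c = NOT True = False
G6 = G3 NOR e = False NOR True = False
G7 = b OR G5 = True OR False = True
G8 = b OR d OR G6 = True OR False OR False = True
G12 = NOT G3 = NOT False = True
G13 = G7 AND G8 = True AND True = True

G3 = False, G12 = True, G13 = True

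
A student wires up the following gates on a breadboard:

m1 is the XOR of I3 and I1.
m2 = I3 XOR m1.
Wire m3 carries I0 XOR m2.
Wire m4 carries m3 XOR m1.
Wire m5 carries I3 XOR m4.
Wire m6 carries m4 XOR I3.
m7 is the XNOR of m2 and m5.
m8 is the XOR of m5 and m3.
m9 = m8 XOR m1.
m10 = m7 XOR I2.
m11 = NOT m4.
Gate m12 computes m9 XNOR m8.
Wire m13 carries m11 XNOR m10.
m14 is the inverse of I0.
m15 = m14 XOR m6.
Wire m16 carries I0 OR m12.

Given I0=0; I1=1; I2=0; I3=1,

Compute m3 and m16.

m3 = 1, m16 = 1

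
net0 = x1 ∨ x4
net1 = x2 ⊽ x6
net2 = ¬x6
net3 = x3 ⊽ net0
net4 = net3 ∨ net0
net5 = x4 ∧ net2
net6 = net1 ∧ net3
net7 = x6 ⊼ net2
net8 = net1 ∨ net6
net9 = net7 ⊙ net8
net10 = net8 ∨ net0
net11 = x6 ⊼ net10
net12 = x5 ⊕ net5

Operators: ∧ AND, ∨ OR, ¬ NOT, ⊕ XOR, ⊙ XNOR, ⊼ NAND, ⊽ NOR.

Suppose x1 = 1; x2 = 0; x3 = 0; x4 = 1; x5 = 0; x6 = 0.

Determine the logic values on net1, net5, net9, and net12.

net1 = 1, net5 = 1, net9 = 1, net12 = 1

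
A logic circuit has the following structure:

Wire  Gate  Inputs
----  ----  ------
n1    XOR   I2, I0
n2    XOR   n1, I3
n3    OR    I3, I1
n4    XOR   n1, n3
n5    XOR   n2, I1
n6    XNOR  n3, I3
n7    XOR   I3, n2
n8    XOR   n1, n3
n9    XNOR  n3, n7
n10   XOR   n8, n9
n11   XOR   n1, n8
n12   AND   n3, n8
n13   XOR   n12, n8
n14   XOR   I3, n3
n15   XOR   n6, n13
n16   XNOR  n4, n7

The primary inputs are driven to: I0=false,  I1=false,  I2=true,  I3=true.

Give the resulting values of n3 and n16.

n1 = I2 XOR I0 = true XOR false = true
n2 = n1 XOR I3 = true XOR true = false
n3 = I3 OR I1 = true OR false = true
n4 = n1 XOR n3 = true XOR true = false
n7 = I3 XOR n2 = true XOR false = true
n16 = n4 XNOR n7 = false XNOR true = false

n3 = true, n16 = false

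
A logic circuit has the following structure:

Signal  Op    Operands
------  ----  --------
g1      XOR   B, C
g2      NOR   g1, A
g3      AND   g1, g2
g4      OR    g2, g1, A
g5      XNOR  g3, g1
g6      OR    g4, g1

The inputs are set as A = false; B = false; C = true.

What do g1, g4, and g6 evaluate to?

g1 = true, g4 = true, g6 = true

g1 = B XOR C = false XOR true = true
g2 = g1 NOR A = true NOR false = false
g4 = g2 OR g1 OR A = false OR true OR false = true
g6 = g4 OR g1 = true OR true = true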